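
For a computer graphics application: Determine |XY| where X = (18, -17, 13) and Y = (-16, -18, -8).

d = √[(x₂-x₁)² + (y₂-y₁)² + (z₂-z₁)²]
  = √[(-34)² + (-1)² + (-21)²]
  = √[1156 + 1 + 441]
  = √1598
  ≈ 39.97

39.97


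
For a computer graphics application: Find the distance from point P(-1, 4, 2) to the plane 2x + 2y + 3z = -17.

distance = |a·x₀ + b·y₀ + c·z₀ - d| / √(a² + b² + c²)
  = |2·(-1) + 2·4 + 3·2 - (-17)| / √(2² + 2² + 3²)
  = |-2 + 8 + 6 + 17| / √(4 + 4 + 9)
  = |29| / √17
  = 29 / 4.123
  ≈ 7.034

7.034


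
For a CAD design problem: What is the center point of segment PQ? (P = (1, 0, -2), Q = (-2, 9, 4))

M = ((x₁+x₂)/2, (y₁+y₂)/2, (z₁+z₂)/2)
  = ((1 - 2)/2, (0 + 9)/2, (-2 + 4)/2)
  = (-1/2, 9/2, 2/2)
  = (-0.5, 4.5, 1)

(-0.5, 4.5, 1)


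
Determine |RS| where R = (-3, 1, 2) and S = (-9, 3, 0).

d = √[(x₂-x₁)² + (y₂-y₁)² + (z₂-z₁)²]
  = √[(-6)² + 2² + (-2)²]
  = √[36 + 4 + 4]
  = √44
  ≈ 6.633

6.633


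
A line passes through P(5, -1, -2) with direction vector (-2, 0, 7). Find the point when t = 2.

P(t) = P + t·d
  = (5 + (-2)·2, -1 + 0·2, -2 + 7·2)
  = (5 - 4, -1 + 0, -2 + 14)
  = (1, -1, 12)

(1, -1, 12)


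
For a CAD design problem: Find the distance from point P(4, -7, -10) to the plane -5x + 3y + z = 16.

distance = |a·x₀ + b·y₀ + c·z₀ - d| / √(a² + b² + c²)
  = |(-5)·4 + 3·(-7) + 1·(-10) - 16| / √((-5)² + 3² + 1²)
  = |-20 - 21 - 10 - 16| / √(25 + 9 + 1)
  = |-67| / √35
  = 67 / 5.916
  ≈ 11.33

11.33


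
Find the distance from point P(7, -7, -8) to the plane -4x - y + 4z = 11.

distance = |a·x₀ + b·y₀ + c·z₀ - d| / √(a² + b² + c²)
  = |(-4)·7 + (-1)·(-7) + 4·(-8) - 11| / √((-4)² + (-1)² + 4²)
  = |-28 + 7 - 32 - 11| / √(16 + 1 + 16)
  = |-64| / √33
  = 64 / 5.745
  ≈ 11.14

11.14


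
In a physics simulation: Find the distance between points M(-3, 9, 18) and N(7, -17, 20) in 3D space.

d = √[(x₂-x₁)² + (y₂-y₁)² + (z₂-z₁)²]
  = √[10² + (-26)² + 2²]
  = √[100 + 676 + 4]
  = √780
  ≈ 27.93

27.93


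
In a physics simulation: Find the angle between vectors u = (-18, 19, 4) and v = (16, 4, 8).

u·v = (-18)·16 + 19·4 + 4·8 = -288 + 76 + 32 = -180
|u| = √((-18)² + 19² + 4²) = √701 ≈ 26.48
|v| = √(16² + 4² + 8²) = √336 ≈ 18.33
cos θ = (u·v)/(|u||v|) = -180/(26.48·18.33) ≈ -0.3709
θ = arccos(-0.3709) ≈ 111.8°

111.8°


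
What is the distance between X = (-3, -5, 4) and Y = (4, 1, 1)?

d = √[(x₂-x₁)² + (y₂-y₁)² + (z₂-z₁)²]
  = √[7² + 6² + (-3)²]
  = √[49 + 36 + 9]
  = √94
  ≈ 9.695

9.695


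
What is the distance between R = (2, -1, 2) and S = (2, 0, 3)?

d = √[(x₂-x₁)² + (y₂-y₁)² + (z₂-z₁)²]
  = √[0² + 1² + 1²]
  = √[0 + 1 + 1]
  = √2
  ≈ 1.414

1.414


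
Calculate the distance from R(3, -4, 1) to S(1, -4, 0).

d = √[(x₂-x₁)² + (y₂-y₁)² + (z₂-z₁)²]
  = √[(-2)² + 0² + (-1)²]
  = √[4 + 0 + 1]
  = √5
  ≈ 2.236

2.236


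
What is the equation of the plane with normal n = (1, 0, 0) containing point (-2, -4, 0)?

The plane through P with normal n = (a, b, c) satisfies n·(r - P) = 0,
i.e. ax + by + cz = a·x₀ + b·y₀ + c·z₀.
d = 1·(-2) + 0·(-4) + 0·0
  = -2 + 0 + 0
  = -2
Equation: x = -2

x = -2


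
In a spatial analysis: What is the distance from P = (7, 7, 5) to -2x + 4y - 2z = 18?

distance = |a·x₀ + b·y₀ + c·z₀ - d| / √(a² + b² + c²)
  = |(-2)·7 + 4·7 + (-2)·5 - 18| / √((-2)² + 4² + (-2)²)
  = |-14 + 28 - 10 - 18| / √(4 + 16 + 4)
  = |-14| / √24
  = 14 / 4.899
  ≈ 2.858

2.858


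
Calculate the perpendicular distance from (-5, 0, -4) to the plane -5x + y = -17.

distance = |a·x₀ + b·y₀ + c·z₀ - d| / √(a² + b² + c²)
  = |(-5)·(-5) + 1·0 + 0·(-4) - (-17)| / √((-5)² + 1² + 0²)
  = |25 + 0 + 0 + 17| / √(25 + 1 + 0)
  = |42| / √26
  = 42 / 5.099
  ≈ 8.237

8.237


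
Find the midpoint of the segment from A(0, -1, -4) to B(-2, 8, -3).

M = ((x₁+x₂)/2, (y₁+y₂)/2, (z₁+z₂)/2)
  = ((0 - 2)/2, (-1 + 8)/2, (-4 - 3)/2)
  = (-2/2, 7/2, -7/2)
  = (-1, 3.5, -3.5)

(-1, 3.5, -3.5)


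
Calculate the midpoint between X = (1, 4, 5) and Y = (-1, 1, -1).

M = ((x₁+x₂)/2, (y₁+y₂)/2, (z₁+z₂)/2)
  = ((1 - 1)/2, (4 + 1)/2, (5 - 1)/2)
  = (0/2, 5/2, 4/2)
  = (0, 2.5, 2)

(0, 2.5, 2)


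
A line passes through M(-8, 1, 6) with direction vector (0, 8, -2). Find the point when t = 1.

P(t) = M + t·d
  = (-8 + 0·1, 1 + 8·1, 6 + (-2)·1)
  = (-8 + 0, 1 + 8, 6 - 2)
  = (-8, 9, 4)

(-8, 9, 4)


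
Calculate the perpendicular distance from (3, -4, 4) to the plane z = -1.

distance = |a·x₀ + b·y₀ + c·z₀ - d| / √(a² + b² + c²)
  = |0·3 + 0·(-4) + 1·4 - (-1)| / √(0² + 0² + 1²)
  = |0 + 0 + 4 + 1| / √(0 + 0 + 1)
  = |5| / √1
  = 5 / 1
  ≈ 5

5


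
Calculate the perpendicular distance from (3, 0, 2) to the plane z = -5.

distance = |a·x₀ + b·y₀ + c·z₀ - d| / √(a² + b² + c²)
  = |0·3 + 0·0 + 1·2 - (-5)| / √(0² + 0² + 1²)
  = |0 + 0 + 2 + 5| / √(0 + 0 + 1)
  = |7| / √1
  = 7 / 1
  ≈ 7

7


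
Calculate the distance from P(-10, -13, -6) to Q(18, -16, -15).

d = √[(x₂-x₁)² + (y₂-y₁)² + (z₂-z₁)²]
  = √[28² + (-3)² + (-9)²]
  = √[784 + 9 + 81]
  = √874
  ≈ 29.56

29.56


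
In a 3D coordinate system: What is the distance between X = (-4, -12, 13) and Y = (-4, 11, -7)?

d = √[(x₂-x₁)² + (y₂-y₁)² + (z₂-z₁)²]
  = √[0² + 23² + (-20)²]
  = √[0 + 529 + 400]
  = √929
  ≈ 30.48

30.48


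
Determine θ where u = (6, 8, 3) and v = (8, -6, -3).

u·v = 6·8 + 8·(-6) + 3·(-3) = 48 - 48 - 9 = -9
|u| = √(6² + 8² + 3²) = √109 ≈ 10.44
|v| = √(8² + (-6)² + (-3)²) = √109 ≈ 10.44
cos θ = (u·v)/(|u||v|) = -9/(10.44·10.44) ≈ -0.08257
θ = arccos(-0.08257) ≈ 94.74°

94.74°


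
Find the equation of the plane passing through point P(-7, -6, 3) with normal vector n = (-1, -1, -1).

The plane through P with normal n = (a, b, c) satisfies n·(r - P) = 0,
i.e. ax + by + cz = a·x₀ + b·y₀ + c·z₀.
d = (-1)·(-7) + (-1)·(-6) + (-1)·3
  = 7 + 6 - 3
  = 10
Equation: -x - y - z = 10

-x - y - z = 10


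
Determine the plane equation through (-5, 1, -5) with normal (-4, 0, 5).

The plane through P with normal n = (a, b, c) satisfies n·(r - P) = 0,
i.e. ax + by + cz = a·x₀ + b·y₀ + c·z₀.
d = (-4)·(-5) + 0·1 + 5·(-5)
  = 20 + 0 - 25
  = -5
Equation: -4x + 5z = -5

-4x + 5z = -5


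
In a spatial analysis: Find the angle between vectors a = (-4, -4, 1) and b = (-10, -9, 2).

a·b = (-4)·(-10) + (-4)·(-9) + 1·2 = 40 + 36 + 2 = 78
|a| = √((-4)² + (-4)² + 1²) = √33 ≈ 5.745
|b| = √((-10)² + (-9)² + 2²) = √185 ≈ 13.6
cos θ = (a·b)/(|a||b|) = 78/(5.745·13.6) ≈ 0.9983
θ = arccos(0.9983) ≈ 3.362°

3.362°


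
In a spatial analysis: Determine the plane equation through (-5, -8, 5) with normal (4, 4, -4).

The plane through P with normal n = (a, b, c) satisfies n·(r - P) = 0,
i.e. ax + by + cz = a·x₀ + b·y₀ + c·z₀.
d = 4·(-5) + 4·(-8) + (-4)·5
  = -20 - 32 - 20
  = -72
Equation: 4x + 4y - 4z = -72

4x + 4y - 4z = -72


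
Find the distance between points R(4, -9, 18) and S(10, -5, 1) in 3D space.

d = √[(x₂-x₁)² + (y₂-y₁)² + (z₂-z₁)²]
  = √[6² + 4² + (-17)²]
  = √[36 + 16 + 289]
  = √341
  ≈ 18.47

18.47


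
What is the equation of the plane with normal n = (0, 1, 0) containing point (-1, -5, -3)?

The plane through P with normal n = (a, b, c) satisfies n·(r - P) = 0,
i.e. ax + by + cz = a·x₀ + b·y₀ + c·z₀.
d = 0·(-1) + 1·(-5) + 0·(-3)
  = 0 - 5 + 0
  = -5
Equation: y = -5

y = -5


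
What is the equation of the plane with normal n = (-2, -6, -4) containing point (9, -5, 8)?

The plane through P with normal n = (a, b, c) satisfies n·(r - P) = 0,
i.e. ax + by + cz = a·x₀ + b·y₀ + c·z₀.
d = (-2)·9 + (-6)·(-5) + (-4)·8
  = -18 + 30 - 32
  = -20
Equation: -2x - 6y - 4z = -20

-2x - 6y - 4z = -20


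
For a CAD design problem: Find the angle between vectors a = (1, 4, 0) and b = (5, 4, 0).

a·b = 1·5 + 4·4 + 0·0 = 5 + 16 + 0 = 21
|a| = √(1² + 4² + 0²) = √17 ≈ 4.123
|b| = √(5² + 4² + 0²) = √41 ≈ 6.403
cos θ = (a·b)/(|a||b|) = 21/(4.123·6.403) ≈ 0.7954
θ = arccos(0.7954) ≈ 37.3°

37.3°


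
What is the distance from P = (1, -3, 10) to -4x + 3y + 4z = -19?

distance = |a·x₀ + b·y₀ + c·z₀ - d| / √(a² + b² + c²)
  = |(-4)·1 + 3·(-3) + 4·10 - (-19)| / √((-4)² + 3² + 4²)
  = |-4 - 9 + 40 + 19| / √(16 + 9 + 16)
  = |46| / √41
  = 46 / 6.403
  ≈ 7.184

7.184


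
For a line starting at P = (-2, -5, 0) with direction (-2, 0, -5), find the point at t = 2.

P(t) = P + t·d
  = (-2 + (-2)·2, -5 + 0·2, 0 + (-5)·2)
  = (-2 - 4, -5 + 0, 0 - 10)
  = (-6, -5, -10)

(-6, -5, -10)


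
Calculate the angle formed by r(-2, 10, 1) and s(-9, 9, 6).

r·s = (-2)·(-9) + 10·9 + 1·6 = 18 + 90 + 6 = 114
|r| = √((-2)² + 10² + 1²) = √105 ≈ 10.25
|s| = √((-9)² + 9² + 6²) = √198 ≈ 14.07
cos θ = (r·s)/(|r||s|) = 114/(10.25·14.07) ≈ 0.7906
θ = arccos(0.7906) ≈ 37.75°

37.75°


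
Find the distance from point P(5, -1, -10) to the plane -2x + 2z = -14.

distance = |a·x₀ + b·y₀ + c·z₀ - d| / √(a² + b² + c²)
  = |(-2)·5 + 0·(-1) + 2·(-10) - (-14)| / √((-2)² + 0² + 2²)
  = |-10 + 0 - 20 + 14| / √(4 + 0 + 4)
  = |-16| / √8
  = 16 / 2.828
  ≈ 5.657

5.657


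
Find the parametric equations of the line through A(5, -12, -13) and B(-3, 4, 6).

Direction vector d = B - A = (-3 - 5, 4 + 12, 6 + 13) = (-8, 16, 19)
Parametric form r = A + t·d:
x = 5 - 8t, y = -12 + 16t, z = -13 + 19t

x = 5 - 8t, y = -12 + 16t, z = -13 + 19t


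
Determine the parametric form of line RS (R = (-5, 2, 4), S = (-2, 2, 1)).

Direction vector d = S - R = (-2 + 5, 2 - 2, 1 - 4) = (3, 0, -3)
Parametric form r = R + t·d:
x = -5 + 3t, y = 2, z = 4 - 3t

x = -5 + 3t, y = 2, z = 4 - 3t


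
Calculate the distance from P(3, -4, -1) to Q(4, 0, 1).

d = √[(x₂-x₁)² + (y₂-y₁)² + (z₂-z₁)²]
  = √[1² + 4² + 2²]
  = √[1 + 16 + 4]
  = √21
  ≈ 4.583

4.583


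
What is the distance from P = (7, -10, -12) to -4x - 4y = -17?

distance = |a·x₀ + b·y₀ + c·z₀ - d| / √(a² + b² + c²)
  = |(-4)·7 + (-4)·(-10) + 0·(-12) - (-17)| / √((-4)² + (-4)² + 0²)
  = |-28 + 40 + 0 + 17| / √(16 + 16 + 0)
  = |29| / √32
  = 29 / 5.657
  ≈ 5.127

5.127


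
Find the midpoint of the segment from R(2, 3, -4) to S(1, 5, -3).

M = ((x₁+x₂)/2, (y₁+y₂)/2, (z₁+z₂)/2)
  = ((2 + 1)/2, (3 + 5)/2, (-4 - 3)/2)
  = (3/2, 8/2, -7/2)
  = (1.5, 4, -3.5)

(1.5, 4, -3.5)


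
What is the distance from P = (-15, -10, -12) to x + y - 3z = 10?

distance = |a·x₀ + b·y₀ + c·z₀ - d| / √(a² + b² + c²)
  = |1·(-15) + 1·(-10) + (-3)·(-12) - 10| / √(1² + 1² + (-3)²)
  = |-15 - 10 + 36 - 10| / √(1 + 1 + 9)
  = |1| / √11
  = 1 / 3.317
  ≈ 0.3015

0.3015


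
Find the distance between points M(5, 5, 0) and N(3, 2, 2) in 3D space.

d = √[(x₂-x₁)² + (y₂-y₁)² + (z₂-z₁)²]
  = √[(-2)² + (-3)² + 2²]
  = √[4 + 9 + 4]
  = √17
  ≈ 4.123

4.123


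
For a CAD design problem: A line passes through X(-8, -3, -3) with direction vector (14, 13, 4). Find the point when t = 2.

P(t) = X + t·d
  = (-8 + 14·2, -3 + 13·2, -3 + 4·2)
  = (-8 + 28, -3 + 26, -3 + 8)
  = (20, 23, 5)

(20, 23, 5)


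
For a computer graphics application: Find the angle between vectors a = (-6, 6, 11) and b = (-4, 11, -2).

a·b = (-6)·(-4) + 6·11 + 11·(-2) = 24 + 66 - 22 = 68
|a| = √((-6)² + 6² + 11²) = √193 ≈ 13.89
|b| = √((-4)² + 11² + (-2)²) = √141 ≈ 11.87
cos θ = (a·b)/(|a||b|) = 68/(13.89·11.87) ≈ 0.4122
θ = arccos(0.4122) ≈ 65.66°

65.66°


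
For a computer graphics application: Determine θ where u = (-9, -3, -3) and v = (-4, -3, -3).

u·v = (-9)·(-4) + (-3)·(-3) + (-3)·(-3) = 36 + 9 + 9 = 54
|u| = √((-9)² + (-3)² + (-3)²) = √99 ≈ 9.95
|v| = √((-4)² + (-3)² + (-3)²) = √34 ≈ 5.831
cos θ = (u·v)/(|u||v|) = 54/(9.95·5.831) ≈ 0.9308
θ = arccos(0.9308) ≈ 21.45°

21.45°


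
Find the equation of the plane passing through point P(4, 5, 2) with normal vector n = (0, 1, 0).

The plane through P with normal n = (a, b, c) satisfies n·(r - P) = 0,
i.e. ax + by + cz = a·x₀ + b·y₀ + c·z₀.
d = 0·4 + 1·5 + 0·2
  = 0 + 5 + 0
  = 5
Equation: y = 5

y = 5


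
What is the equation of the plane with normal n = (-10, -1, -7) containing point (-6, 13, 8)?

The plane through P with normal n = (a, b, c) satisfies n·(r - P) = 0,
i.e. ax + by + cz = a·x₀ + b·y₀ + c·z₀.
d = (-10)·(-6) + (-1)·13 + (-7)·8
  = 60 - 13 - 56
  = -9
Equation: -10x - y - 7z = -9

-10x - y - 7z = -9


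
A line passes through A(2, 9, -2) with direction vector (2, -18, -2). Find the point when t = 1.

P(t) = A + t·d
  = (2 + 2·1, 9 + (-18)·1, -2 + (-2)·1)
  = (2 + 2, 9 - 18, -2 - 2)
  = (4, -9, -4)

(4, -9, -4)


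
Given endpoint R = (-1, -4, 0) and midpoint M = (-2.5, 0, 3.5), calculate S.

S = 2M - R
  = (2·(-2.5) - (-1), 2·0 - (-4), 2·3.5 - 0)
  = (-5 + 1, 0 + 4, 7 + 0)
  = (-4, 4, 7)

(-4, 4, 7)


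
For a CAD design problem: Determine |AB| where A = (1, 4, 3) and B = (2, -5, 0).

d = √[(x₂-x₁)² + (y₂-y₁)² + (z₂-z₁)²]
  = √[1² + (-9)² + (-3)²]
  = √[1 + 81 + 9]
  = √91
  ≈ 9.539

9.539


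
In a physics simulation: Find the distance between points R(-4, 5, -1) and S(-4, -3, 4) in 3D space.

d = √[(x₂-x₁)² + (y₂-y₁)² + (z₂-z₁)²]
  = √[0² + (-8)² + 5²]
  = √[0 + 64 + 25]
  = √89
  ≈ 9.434

9.434


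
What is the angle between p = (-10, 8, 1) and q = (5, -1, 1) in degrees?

p·q = (-10)·5 + 8·(-1) + 1·1 = -50 - 8 + 1 = -57
|p| = √((-10)² + 8² + 1²) = √165 ≈ 12.85
|q| = √(5² + (-1)² + 1²) = √27 ≈ 5.196
cos θ = (p·q)/(|p||q|) = -57/(12.85·5.196) ≈ -0.854
θ = arccos(-0.854) ≈ 148.6°

148.6°


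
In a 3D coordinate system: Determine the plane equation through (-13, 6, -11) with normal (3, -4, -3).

The plane through P with normal n = (a, b, c) satisfies n·(r - P) = 0,
i.e. ax + by + cz = a·x₀ + b·y₀ + c·z₀.
d = 3·(-13) + (-4)·6 + (-3)·(-11)
  = -39 - 24 + 33
  = -30
Equation: 3x - 4y - 3z = -30

3x - 4y - 3z = -30


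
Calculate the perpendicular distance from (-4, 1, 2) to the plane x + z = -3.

distance = |a·x₀ + b·y₀ + c·z₀ - d| / √(a² + b² + c²)
  = |1·(-4) + 0·1 + 1·2 - (-3)| / √(1² + 0² + 1²)
  = |-4 + 0 + 2 + 3| / √(1 + 0 + 1)
  = |1| / √2
  = 1 / 1.414
  ≈ 0.7071

0.7071


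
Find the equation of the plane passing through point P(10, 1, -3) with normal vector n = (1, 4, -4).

The plane through P with normal n = (a, b, c) satisfies n·(r - P) = 0,
i.e. ax + by + cz = a·x₀ + b·y₀ + c·z₀.
d = 1·10 + 4·1 + (-4)·(-3)
  = 10 + 4 + 12
  = 26
Equation: x + 4y - 4z = 26

x + 4y - 4z = 26


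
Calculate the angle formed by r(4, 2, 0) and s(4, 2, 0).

r·s = 4·4 + 2·2 + 0·0 = 16 + 4 + 0 = 20
|r| = √(4² + 2² + 0²) = √20 ≈ 4.472
|s| = √(4² + 2² + 0²) = √20 ≈ 4.472
cos θ = (r·s)/(|r||s|) = 20/(4.472·4.472) ≈ 1
θ = arccos(1) ≈ 0°

0°


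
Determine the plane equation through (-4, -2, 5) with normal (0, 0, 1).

The plane through P with normal n = (a, b, c) satisfies n·(r - P) = 0,
i.e. ax + by + cz = a·x₀ + b·y₀ + c·z₀.
d = 0·(-4) + 0·(-2) + 1·5
  = 0 + 0 + 5
  = 5
Equation: z = 5

z = 5


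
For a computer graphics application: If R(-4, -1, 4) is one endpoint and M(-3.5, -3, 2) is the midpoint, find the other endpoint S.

S = 2M - R
  = (2·(-3.5) - (-4), 2·(-3) - (-1), 2·2 - 4)
  = (-7 + 4, -6 + 1, 4 - 4)
  = (-3, -5, 0)

(-3, -5, 0)


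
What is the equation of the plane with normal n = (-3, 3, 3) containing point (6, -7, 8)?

The plane through P with normal n = (a, b, c) satisfies n·(r - P) = 0,
i.e. ax + by + cz = a·x₀ + b·y₀ + c·z₀.
d = (-3)·6 + 3·(-7) + 3·8
  = -18 - 21 + 24
  = -15
Equation: -3x + 3y + 3z = -15

-3x + 3y + 3z = -15


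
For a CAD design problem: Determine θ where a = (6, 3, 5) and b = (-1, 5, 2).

a·b = 6·(-1) + 3·5 + 5·2 = -6 + 15 + 10 = 19
|a| = √(6² + 3² + 5²) = √70 ≈ 8.367
|b| = √((-1)² + 5² + 2²) = √30 ≈ 5.477
cos θ = (a·b)/(|a||b|) = 19/(8.367·5.477) ≈ 0.4146
θ = arccos(0.4146) ≈ 65.5°

65.5°


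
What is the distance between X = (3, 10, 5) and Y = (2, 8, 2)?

d = √[(x₂-x₁)² + (y₂-y₁)² + (z₂-z₁)²]
  = √[(-1)² + (-2)² + (-3)²]
  = √[1 + 4 + 9]
  = √14
  ≈ 3.742

3.742


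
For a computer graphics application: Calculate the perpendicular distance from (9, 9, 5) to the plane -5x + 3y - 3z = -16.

distance = |a·x₀ + b·y₀ + c·z₀ - d| / √(a² + b² + c²)
  = |(-5)·9 + 3·9 + (-3)·5 - (-16)| / √((-5)² + 3² + (-3)²)
  = |-45 + 27 - 15 + 16| / √(25 + 9 + 9)
  = |-17| / √43
  = 17 / 6.557
  ≈ 2.592

2.592


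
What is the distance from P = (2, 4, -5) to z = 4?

distance = |a·x₀ + b·y₀ + c·z₀ - d| / √(a² + b² + c²)
  = |0·2 + 0·4 + 1·(-5) - 4| / √(0² + 0² + 1²)
  = |0 + 0 - 5 - 4| / √(0 + 0 + 1)
  = |-9| / √1
  = 9 / 1
  ≈ 9

9


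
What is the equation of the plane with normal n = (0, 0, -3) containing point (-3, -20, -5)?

The plane through P with normal n = (a, b, c) satisfies n·(r - P) = 0,
i.e. ax + by + cz = a·x₀ + b·y₀ + c·z₀.
d = 0·(-3) + 0·(-20) + (-3)·(-5)
  = 0 + 0 + 15
  = 15
Equation: -3z = 15

-3z = 15


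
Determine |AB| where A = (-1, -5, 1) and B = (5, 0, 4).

d = √[(x₂-x₁)² + (y₂-y₁)² + (z₂-z₁)²]
  = √[6² + 5² + 3²]
  = √[36 + 25 + 9]
  = √70
  ≈ 8.367

8.367


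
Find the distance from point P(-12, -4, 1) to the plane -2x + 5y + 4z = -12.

distance = |a·x₀ + b·y₀ + c·z₀ - d| / √(a² + b² + c²)
  = |(-2)·(-12) + 5·(-4) + 4·1 - (-12)| / √((-2)² + 5² + 4²)
  = |24 - 20 + 4 + 12| / √(4 + 25 + 16)
  = |20| / √45
  = 20 / 6.708
  ≈ 2.981

2.981


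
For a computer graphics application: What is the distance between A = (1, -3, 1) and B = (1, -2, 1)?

d = √[(x₂-x₁)² + (y₂-y₁)² + (z₂-z₁)²]
  = √[0² + 1² + 0²]
  = √[0 + 1 + 0]
  = √1
  ≈ 1

1


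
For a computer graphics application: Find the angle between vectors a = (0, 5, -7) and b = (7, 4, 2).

a·b = 0·7 + 5·4 + (-7)·2 = 0 + 20 - 14 = 6
|a| = √(0² + 5² + (-7)²) = √74 ≈ 8.602
|b| = √(7² + 4² + 2²) = √69 ≈ 8.307
cos θ = (a·b)/(|a||b|) = 6/(8.602·8.307) ≈ 0.08397
θ = arccos(0.08397) ≈ 85.18°

85.18°


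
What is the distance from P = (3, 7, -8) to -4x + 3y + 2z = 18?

distance = |a·x₀ + b·y₀ + c·z₀ - d| / √(a² + b² + c²)
  = |(-4)·3 + 3·7 + 2·(-8) - 18| / √((-4)² + 3² + 2²)
  = |-12 + 21 - 16 - 18| / √(16 + 9 + 4)
  = |-25| / √29
  = 25 / 5.385
  ≈ 4.642

4.642


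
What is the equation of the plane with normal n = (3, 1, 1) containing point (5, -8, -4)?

The plane through P with normal n = (a, b, c) satisfies n·(r - P) = 0,
i.e. ax + by + cz = a·x₀ + b·y₀ + c·z₀.
d = 3·5 + 1·(-8) + 1·(-4)
  = 15 - 8 - 4
  = 3
Equation: 3x + y + z = 3

3x + y + z = 3


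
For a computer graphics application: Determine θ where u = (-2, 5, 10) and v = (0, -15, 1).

u·v = (-2)·0 + 5·(-15) + 10·1 = 0 - 75 + 10 = -65
|u| = √((-2)² + 5² + 10²) = √129 ≈ 11.36
|v| = √(0² + (-15)² + 1²) = √226 ≈ 15.03
cos θ = (u·v)/(|u||v|) = -65/(11.36·15.03) ≈ -0.3807
θ = arccos(-0.3807) ≈ 112.4°

112.4°


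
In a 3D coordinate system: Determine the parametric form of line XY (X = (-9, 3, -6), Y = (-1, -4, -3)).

Direction vector d = Y - X = (-1 + 9, -4 - 3, -3 + 6) = (8, -7, 3)
Parametric form r = X + t·d:
x = -9 + 8t, y = 3 - 7t, z = -6 + 3t

x = -9 + 8t, y = 3 - 7t, z = -6 + 3t


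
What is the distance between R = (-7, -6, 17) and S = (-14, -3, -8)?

d = √[(x₂-x₁)² + (y₂-y₁)² + (z₂-z₁)²]
  = √[(-7)² + 3² + (-25)²]
  = √[49 + 9 + 625]
  = √683
  ≈ 26.13

26.13


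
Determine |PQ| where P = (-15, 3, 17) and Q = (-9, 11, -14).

d = √[(x₂-x₁)² + (y₂-y₁)² + (z₂-z₁)²]
  = √[6² + 8² + (-31)²]
  = √[36 + 64 + 961]
  = √1061
  ≈ 32.57

32.57


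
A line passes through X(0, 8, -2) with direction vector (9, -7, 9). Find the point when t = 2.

P(t) = X + t·d
  = (0 + 9·2, 8 + (-7)·2, -2 + 9·2)
  = (0 + 18, 8 - 14, -2 + 18)
  = (18, -6, 16)

(18, -6, 16)


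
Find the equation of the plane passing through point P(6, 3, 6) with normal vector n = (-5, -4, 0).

The plane through P with normal n = (a, b, c) satisfies n·(r - P) = 0,
i.e. ax + by + cz = a·x₀ + b·y₀ + c·z₀.
d = (-5)·6 + (-4)·3 + 0·6
  = -30 - 12 + 0
  = -42
Equation: -5x - 4y = -42

-5x - 4y = -42


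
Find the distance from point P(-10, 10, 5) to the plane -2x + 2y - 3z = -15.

distance = |a·x₀ + b·y₀ + c·z₀ - d| / √(a² + b² + c²)
  = |(-2)·(-10) + 2·10 + (-3)·5 - (-15)| / √((-2)² + 2² + (-3)²)
  = |20 + 20 - 15 + 15| / √(4 + 4 + 9)
  = |40| / √17
  = 40 / 4.123
  ≈ 9.701

9.701


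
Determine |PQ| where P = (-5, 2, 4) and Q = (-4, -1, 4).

d = √[(x₂-x₁)² + (y₂-y₁)² + (z₂-z₁)²]
  = √[1² + (-3)² + 0²]
  = √[1 + 9 + 0]
  = √10
  ≈ 3.162

3.162


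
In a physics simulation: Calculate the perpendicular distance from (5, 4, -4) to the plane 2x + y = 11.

distance = |a·x₀ + b·y₀ + c·z₀ - d| / √(a² + b² + c²)
  = |2·5 + 1·4 + 0·(-4) - 11| / √(2² + 1² + 0²)
  = |10 + 4 + 0 - 11| / √(4 + 1 + 0)
  = |3| / √5
  = 3 / 2.236
  ≈ 1.342

1.342


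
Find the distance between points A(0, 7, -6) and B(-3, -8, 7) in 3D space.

d = √[(x₂-x₁)² + (y₂-y₁)² + (z₂-z₁)²]
  = √[(-3)² + (-15)² + 13²]
  = √[9 + 225 + 169]
  = √403
  ≈ 20.07

20.07


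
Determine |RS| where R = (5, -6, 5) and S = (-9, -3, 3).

d = √[(x₂-x₁)² + (y₂-y₁)² + (z₂-z₁)²]
  = √[(-14)² + 3² + (-2)²]
  = √[196 + 9 + 4]
  = √209
  ≈ 14.46

14.46


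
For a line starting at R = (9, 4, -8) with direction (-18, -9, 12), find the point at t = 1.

P(t) = R + t·d
  = (9 + (-18)·1, 4 + (-9)·1, -8 + 12·1)
  = (9 - 18, 4 - 9, -8 + 12)
  = (-9, -5, 4)

(-9, -5, 4)


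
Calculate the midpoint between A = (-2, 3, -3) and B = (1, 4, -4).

M = ((x₁+x₂)/2, (y₁+y₂)/2, (z₁+z₂)/2)
  = ((-2 + 1)/2, (3 + 4)/2, (-3 - 4)/2)
  = (-1/2, 7/2, -7/2)
  = (-0.5, 3.5, -3.5)

(-0.5, 3.5, -3.5)


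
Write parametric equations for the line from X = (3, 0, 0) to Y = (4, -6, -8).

Direction vector d = Y - X = (4 - 3, -6 + 0, -8 + 0) = (1, -6, -8)
Parametric form r = X + t·d:
x = 3 + t, y = 0 - 6t, z = 0 - 8t

x = 3 + t, y = 0 - 6t, z = 0 - 8t


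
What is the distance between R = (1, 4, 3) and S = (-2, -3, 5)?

d = √[(x₂-x₁)² + (y₂-y₁)² + (z₂-z₁)²]
  = √[(-3)² + (-7)² + 2²]
  = √[9 + 49 + 4]
  = √62
  ≈ 7.874

7.874


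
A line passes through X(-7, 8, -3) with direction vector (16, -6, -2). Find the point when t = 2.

P(t) = X + t·d
  = (-7 + 16·2, 8 + (-6)·2, -3 + (-2)·2)
  = (-7 + 32, 8 - 12, -3 - 4)
  = (25, -4, -7)

(25, -4, -7)


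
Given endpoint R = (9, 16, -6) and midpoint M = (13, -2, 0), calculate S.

S = 2M - R
  = (2·13 - 9, 2·(-2) - 16, 2·0 - (-6))
  = (26 - 9, -4 - 16, 0 + 6)
  = (17, -20, 6)

(17, -20, 6)


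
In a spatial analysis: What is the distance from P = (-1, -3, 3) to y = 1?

distance = |a·x₀ + b·y₀ + c·z₀ - d| / √(a² + b² + c²)
  = |0·(-1) + 1·(-3) + 0·3 - 1| / √(0² + 1² + 0²)
  = |0 - 3 + 0 - 1| / √(0 + 1 + 0)
  = |-4| / √1
  = 4 / 1
  ≈ 4

4


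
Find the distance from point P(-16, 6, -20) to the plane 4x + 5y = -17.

distance = |a·x₀ + b·y₀ + c·z₀ - d| / √(a² + b² + c²)
  = |4·(-16) + 5·6 + 0·(-20) - (-17)| / √(4² + 5² + 0²)
  = |-64 + 30 + 0 + 17| / √(16 + 25 + 0)
  = |-17| / √41
  = 17 / 6.403
  ≈ 2.655

2.655


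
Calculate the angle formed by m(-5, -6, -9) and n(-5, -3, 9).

m·n = (-5)·(-5) + (-6)·(-3) + (-9)·9 = 25 + 18 - 81 = -38
|m| = √((-5)² + (-6)² + (-9)²) = √142 ≈ 11.92
|n| = √((-5)² + (-3)² + 9²) = √115 ≈ 10.72
cos θ = (m·n)/(|m||n|) = -38/(11.92·10.72) ≈ -0.2974
θ = arccos(-0.2974) ≈ 107.3°

107.3°


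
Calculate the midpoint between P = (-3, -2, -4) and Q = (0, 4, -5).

M = ((x₁+x₂)/2, (y₁+y₂)/2, (z₁+z₂)/2)
  = ((-3 + 0)/2, (-2 + 4)/2, (-4 - 5)/2)
  = (-3/2, 2/2, -9/2)
  = (-1.5, 1, -4.5)

(-1.5, 1, -4.5)


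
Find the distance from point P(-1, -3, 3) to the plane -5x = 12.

distance = |a·x₀ + b·y₀ + c·z₀ - d| / √(a² + b² + c²)
  = |(-5)·(-1) + 0·(-3) + 0·3 - 12| / √((-5)² + 0² + 0²)
  = |5 + 0 + 0 - 12| / √(25 + 0 + 0)
  = |-7| / √25
  = 7 / 5
  ≈ 1.4

1.4


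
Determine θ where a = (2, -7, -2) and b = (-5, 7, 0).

a·b = 2·(-5) + (-7)·7 + (-2)·0 = -10 - 49 + 0 = -59
|a| = √(2² + (-7)² + (-2)²) = √57 ≈ 7.55
|b| = √((-5)² + 7² + 0²) = √74 ≈ 8.602
cos θ = (a·b)/(|a||b|) = -59/(7.55·8.602) ≈ -0.9084
θ = arccos(-0.9084) ≈ 155.3°

155.3°


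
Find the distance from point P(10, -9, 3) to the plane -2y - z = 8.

distance = |a·x₀ + b·y₀ + c·z₀ - d| / √(a² + b² + c²)
  = |0·10 + (-2)·(-9) + (-1)·3 - 8| / √(0² + (-2)² + (-1)²)
  = |0 + 18 - 3 - 8| / √(0 + 4 + 1)
  = |7| / √5
  = 7 / 2.236
  ≈ 3.13

3.13


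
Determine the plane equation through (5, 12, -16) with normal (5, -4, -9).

The plane through P with normal n = (a, b, c) satisfies n·(r - P) = 0,
i.e. ax + by + cz = a·x₀ + b·y₀ + c·z₀.
d = 5·5 + (-4)·12 + (-9)·(-16)
  = 25 - 48 + 144
  = 121
Equation: 5x - 4y - 9z = 121

5x - 4y - 9z = 121


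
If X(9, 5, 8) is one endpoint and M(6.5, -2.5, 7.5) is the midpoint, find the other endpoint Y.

Y = 2M - X
  = (2·6.5 - 9, 2·(-2.5) - 5, 2·7.5 - 8)
  = (13 - 9, -5 - 5, 15 - 8)
  = (4, -10, 7)

(4, -10, 7)


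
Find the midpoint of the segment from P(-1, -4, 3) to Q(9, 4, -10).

M = ((x₁+x₂)/2, (y₁+y₂)/2, (z₁+z₂)/2)
  = ((-1 + 9)/2, (-4 + 4)/2, (3 - 10)/2)
  = (8/2, 0/2, -7/2)
  = (4, 0, -3.5)

(4, 0, -3.5)


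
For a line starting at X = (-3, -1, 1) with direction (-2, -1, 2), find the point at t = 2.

P(t) = X + t·d
  = (-3 + (-2)·2, -1 + (-1)·2, 1 + 2·2)
  = (-3 - 4, -1 - 2, 1 + 4)
  = (-7, -3, 5)

(-7, -3, 5)


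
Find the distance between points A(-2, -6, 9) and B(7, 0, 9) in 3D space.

d = √[(x₂-x₁)² + (y₂-y₁)² + (z₂-z₁)²]
  = √[9² + 6² + 0²]
  = √[81 + 36 + 0]
  = √117
  ≈ 10.82

10.82


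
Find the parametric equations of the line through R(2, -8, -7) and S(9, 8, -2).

Direction vector d = S - R = (9 - 2, 8 + 8, -2 + 7) = (7, 16, 5)
Parametric form r = R + t·d:
x = 2 + 7t, y = -8 + 16t, z = -7 + 5t

x = 2 + 7t, y = -8 + 16t, z = -7 + 5t


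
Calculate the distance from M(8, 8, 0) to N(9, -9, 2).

d = √[(x₂-x₁)² + (y₂-y₁)² + (z₂-z₁)²]
  = √[1² + (-17)² + 2²]
  = √[1 + 289 + 4]
  = √294
  ≈ 17.15

17.15


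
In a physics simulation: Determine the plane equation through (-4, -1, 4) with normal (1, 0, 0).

The plane through P with normal n = (a, b, c) satisfies n·(r - P) = 0,
i.e. ax + by + cz = a·x₀ + b·y₀ + c·z₀.
d = 1·(-4) + 0·(-1) + 0·4
  = -4 + 0 + 0
  = -4
Equation: x = -4

x = -4


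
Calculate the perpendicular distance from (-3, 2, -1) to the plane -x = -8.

distance = |a·x₀ + b·y₀ + c·z₀ - d| / √(a² + b² + c²)
  = |(-1)·(-3) + 0·2 + 0·(-1) - (-8)| / √((-1)² + 0² + 0²)
  = |3 + 0 + 0 + 8| / √(1 + 0 + 0)
  = |11| / √1
  = 11 / 1
  ≈ 11

11


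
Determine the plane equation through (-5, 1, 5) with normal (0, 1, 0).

The plane through P with normal n = (a, b, c) satisfies n·(r - P) = 0,
i.e. ax + by + cz = a·x₀ + b·y₀ + c·z₀.
d = 0·(-5) + 1·1 + 0·5
  = 0 + 1 + 0
  = 1
Equation: y = 1

y = 1


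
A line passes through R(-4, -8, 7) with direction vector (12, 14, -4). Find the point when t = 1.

P(t) = R + t·d
  = (-4 + 12·1, -8 + 14·1, 7 + (-4)·1)
  = (-4 + 12, -8 + 14, 7 - 4)
  = (8, 6, 3)

(8, 6, 3)


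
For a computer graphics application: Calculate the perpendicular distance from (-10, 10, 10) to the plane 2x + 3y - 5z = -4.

distance = |a·x₀ + b·y₀ + c·z₀ - d| / √(a² + b² + c²)
  = |2·(-10) + 3·10 + (-5)·10 - (-4)| / √(2² + 3² + (-5)²)
  = |-20 + 30 - 50 + 4| / √(4 + 9 + 25)
  = |-36| / √38
  = 36 / 6.164
  ≈ 5.84

5.84


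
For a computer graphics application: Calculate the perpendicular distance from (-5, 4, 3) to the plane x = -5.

distance = |a·x₀ + b·y₀ + c·z₀ - d| / √(a² + b² + c²)
  = |1·(-5) + 0·4 + 0·3 - (-5)| / √(1² + 0² + 0²)
  = |-5 + 0 + 0 + 5| / √(1 + 0 + 0)
  = |0| / √1
  = 0 / 1
  ≈ 0

0


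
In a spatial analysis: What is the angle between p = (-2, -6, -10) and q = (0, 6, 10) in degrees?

p·q = (-2)·0 + (-6)·6 + (-10)·10 = 0 - 36 - 100 = -136
|p| = √((-2)² + (-6)² + (-10)²) = √140 ≈ 11.83
|q| = √(0² + 6² + 10²) = √136 ≈ 11.66
cos θ = (p·q)/(|p||q|) = -136/(11.83·11.66) ≈ -0.9856
θ = arccos(-0.9856) ≈ 170.3°

170.3°


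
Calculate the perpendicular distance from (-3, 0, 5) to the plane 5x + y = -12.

distance = |a·x₀ + b·y₀ + c·z₀ - d| / √(a² + b² + c²)
  = |5·(-3) + 1·0 + 0·5 - (-12)| / √(5² + 1² + 0²)
  = |-15 + 0 + 0 + 12| / √(25 + 1 + 0)
  = |-3| / √26
  = 3 / 5.099
  ≈ 0.5883

0.5883


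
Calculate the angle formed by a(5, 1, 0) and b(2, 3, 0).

a·b = 5·2 + 1·3 + 0·0 = 10 + 3 + 0 = 13
|a| = √(5² + 1² + 0²) = √26 ≈ 5.099
|b| = √(2² + 3² + 0²) = √13 ≈ 3.606
cos θ = (a·b)/(|a||b|) = 13/(5.099·3.606) ≈ 0.7071
θ = arccos(0.7071) ≈ 45°

45°


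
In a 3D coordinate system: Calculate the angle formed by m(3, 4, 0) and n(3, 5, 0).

m·n = 3·3 + 4·5 + 0·0 = 9 + 20 + 0 = 29
|m| = √(3² + 4² + 0²) = √25 ≈ 5
|n| = √(3² + 5² + 0²) = √34 ≈ 5.831
cos θ = (m·n)/(|m||n|) = 29/(5·5.831) ≈ 0.9947
θ = arccos(0.9947) ≈ 5.906°

5.906°


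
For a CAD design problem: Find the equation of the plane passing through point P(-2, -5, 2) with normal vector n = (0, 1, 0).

The plane through P with normal n = (a, b, c) satisfies n·(r - P) = 0,
i.e. ax + by + cz = a·x₀ + b·y₀ + c·z₀.
d = 0·(-2) + 1·(-5) + 0·2
  = 0 - 5 + 0
  = -5
Equation: y = -5

y = -5


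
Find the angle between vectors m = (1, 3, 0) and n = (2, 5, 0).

m·n = 1·2 + 3·5 + 0·0 = 2 + 15 + 0 = 17
|m| = √(1² + 3² + 0²) = √10 ≈ 3.162
|n| = √(2² + 5² + 0²) = √29 ≈ 5.385
cos θ = (m·n)/(|m||n|) = 17/(3.162·5.385) ≈ 0.9983
θ = arccos(0.9983) ≈ 3.366°

3.366°


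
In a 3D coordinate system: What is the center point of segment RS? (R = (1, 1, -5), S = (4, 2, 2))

M = ((x₁+x₂)/2, (y₁+y₂)/2, (z₁+z₂)/2)
  = ((1 + 4)/2, (1 + 2)/2, (-5 + 2)/2)
  = (5/2, 3/2, -3/2)
  = (2.5, 1.5, -1.5)

(2.5, 1.5, -1.5)


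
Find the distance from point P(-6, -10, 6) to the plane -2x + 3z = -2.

distance = |a·x₀ + b·y₀ + c·z₀ - d| / √(a² + b² + c²)
  = |(-2)·(-6) + 0·(-10) + 3·6 - (-2)| / √((-2)² + 0² + 3²)
  = |12 + 0 + 18 + 2| / √(4 + 0 + 9)
  = |32| / √13
  = 32 / 3.606
  ≈ 8.875

8.875


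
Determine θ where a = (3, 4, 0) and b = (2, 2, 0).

a·b = 3·2 + 4·2 + 0·0 = 6 + 8 + 0 = 14
|a| = √(3² + 4² + 0²) = √25 ≈ 5
|b| = √(2² + 2² + 0²) = √8 ≈ 2.828
cos θ = (a·b)/(|a||b|) = 14/(5·2.828) ≈ 0.9899
θ = arccos(0.9899) ≈ 8.13°

8.13°


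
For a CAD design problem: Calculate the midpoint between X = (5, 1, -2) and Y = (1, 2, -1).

M = ((x₁+x₂)/2, (y₁+y₂)/2, (z₁+z₂)/2)
  = ((5 + 1)/2, (1 + 2)/2, (-2 - 1)/2)
  = (6/2, 3/2, -3/2)
  = (3, 1.5, -1.5)

(3, 1.5, -1.5)


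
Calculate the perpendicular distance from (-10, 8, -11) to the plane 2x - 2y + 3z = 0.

distance = |a·x₀ + b·y₀ + c·z₀ - d| / √(a² + b² + c²)
  = |2·(-10) + (-2)·8 + 3·(-11) - 0| / √(2² + (-2)² + 3²)
  = |-20 - 16 - 33 + 0| / √(4 + 4 + 9)
  = |-69| / √17
  = 69 / 4.123
  ≈ 16.73

16.73


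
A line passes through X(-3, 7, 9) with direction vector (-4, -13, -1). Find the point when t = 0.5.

P(t) = X + t·d
  = (-3 + (-4)·0.5, 7 + (-13)·0.5, 9 + (-1)·0.5)
  = (-3 - 2, 7 - 6.5, 9 - 0.5)
  = (-5, 0.5, 8.5)

(-5, 0.5, 8.5)


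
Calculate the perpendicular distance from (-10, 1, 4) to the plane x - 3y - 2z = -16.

distance = |a·x₀ + b·y₀ + c·z₀ - d| / √(a² + b² + c²)
  = |1·(-10) + (-3)·1 + (-2)·4 - (-16)| / √(1² + (-3)² + (-2)²)
  = |-10 - 3 - 8 + 16| / √(1 + 9 + 4)
  = |-5| / √14
  = 5 / 3.742
  ≈ 1.336

1.336


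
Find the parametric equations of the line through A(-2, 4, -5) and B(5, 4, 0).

Direction vector d = B - A = (5 + 2, 4 - 4, 0 + 5) = (7, 0, 5)
Parametric form r = A + t·d:
x = -2 + 7t, y = 4, z = -5 + 5t

x = -2 + 7t, y = 4, z = -5 + 5t


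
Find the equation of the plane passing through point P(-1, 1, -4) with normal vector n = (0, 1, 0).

The plane through P with normal n = (a, b, c) satisfies n·(r - P) = 0,
i.e. ax + by + cz = a·x₀ + b·y₀ + c·z₀.
d = 0·(-1) + 1·1 + 0·(-4)
  = 0 + 1 + 0
  = 1
Equation: y = 1

y = 1


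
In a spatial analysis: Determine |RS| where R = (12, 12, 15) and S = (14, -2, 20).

d = √[(x₂-x₁)² + (y₂-y₁)² + (z₂-z₁)²]
  = √[2² + (-14)² + 5²]
  = √[4 + 196 + 25]
  = √225
  ≈ 15

15


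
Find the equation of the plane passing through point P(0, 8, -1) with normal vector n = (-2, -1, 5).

The plane through P with normal n = (a, b, c) satisfies n·(r - P) = 0,
i.e. ax + by + cz = a·x₀ + b·y₀ + c·z₀.
d = (-2)·0 + (-1)·8 + 5·(-1)
  = 0 - 8 - 5
  = -13
Equation: -2x - y + 5z = -13

-2x - y + 5z = -13


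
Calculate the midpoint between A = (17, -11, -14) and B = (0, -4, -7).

M = ((x₁+x₂)/2, (y₁+y₂)/2, (z₁+z₂)/2)
  = ((17 + 0)/2, (-11 - 4)/2, (-14 - 7)/2)
  = (17/2, -15/2, -21/2)
  = (8.5, -7.5, -10.5)

(8.5, -7.5, -10.5)


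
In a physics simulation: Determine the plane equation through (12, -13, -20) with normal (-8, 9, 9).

The plane through P with normal n = (a, b, c) satisfies n·(r - P) = 0,
i.e. ax + by + cz = a·x₀ + b·y₀ + c·z₀.
d = (-8)·12 + 9·(-13) + 9·(-20)
  = -96 - 117 - 180
  = -393
Equation: -8x + 9y + 9z = -393

-8x + 9y + 9z = -393


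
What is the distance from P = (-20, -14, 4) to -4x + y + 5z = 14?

distance = |a·x₀ + b·y₀ + c·z₀ - d| / √(a² + b² + c²)
  = |(-4)·(-20) + 1·(-14) + 5·4 - 14| / √((-4)² + 1² + 5²)
  = |80 - 14 + 20 - 14| / √(16 + 1 + 25)
  = |72| / √42
  = 72 / 6.481
  ≈ 11.11

11.11


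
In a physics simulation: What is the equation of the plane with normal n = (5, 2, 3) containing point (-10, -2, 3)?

The plane through P with normal n = (a, b, c) satisfies n·(r - P) = 0,
i.e. ax + by + cz = a·x₀ + b·y₀ + c·z₀.
d = 5·(-10) + 2·(-2) + 3·3
  = -50 - 4 + 9
  = -45
Equation: 5x + 2y + 3z = -45

5x + 2y + 3z = -45


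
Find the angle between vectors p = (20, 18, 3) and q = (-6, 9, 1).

p·q = 20·(-6) + 18·9 + 3·1 = -120 + 162 + 3 = 45
|p| = √(20² + 18² + 3²) = √733 ≈ 27.07
|q| = √((-6)² + 9² + 1²) = √118 ≈ 10.86
cos θ = (p·q)/(|p||q|) = 45/(27.07·10.86) ≈ 0.153
θ = arccos(0.153) ≈ 81.2°

81.2°


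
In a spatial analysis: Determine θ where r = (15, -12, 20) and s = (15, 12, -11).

r·s = 15·15 + (-12)·12 + 20·(-11) = 225 - 144 - 220 = -139
|r| = √(15² + (-12)² + 20²) = √769 ≈ 27.73
|s| = √(15² + 12² + (-11)²) = √490 ≈ 22.14
cos θ = (r·s)/(|r||s|) = -139/(27.73·22.14) ≈ -0.2264
θ = arccos(-0.2264) ≈ 103.1°

103.1°


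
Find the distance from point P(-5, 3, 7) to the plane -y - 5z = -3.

distance = |a·x₀ + b·y₀ + c·z₀ - d| / √(a² + b² + c²)
  = |0·(-5) + (-1)·3 + (-5)·7 - (-3)| / √(0² + (-1)² + (-5)²)
  = |0 - 3 - 35 + 3| / √(0 + 1 + 25)
  = |-35| / √26
  = 35 / 5.099
  ≈ 6.864

6.864


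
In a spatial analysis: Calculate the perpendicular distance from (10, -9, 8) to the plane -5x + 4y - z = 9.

distance = |a·x₀ + b·y₀ + c·z₀ - d| / √(a² + b² + c²)
  = |(-5)·10 + 4·(-9) + (-1)·8 - 9| / √((-5)² + 4² + (-1)²)
  = |-50 - 36 - 8 - 9| / √(25 + 16 + 1)
  = |-103| / √42
  = 103 / 6.481
  ≈ 15.89

15.89


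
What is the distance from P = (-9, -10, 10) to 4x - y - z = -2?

distance = |a·x₀ + b·y₀ + c·z₀ - d| / √(a² + b² + c²)
  = |4·(-9) + (-1)·(-10) + (-1)·10 - (-2)| / √(4² + (-1)² + (-1)²)
  = |-36 + 10 - 10 + 2| / √(16 + 1 + 1)
  = |-34| / √18
  = 34 / 4.243
  ≈ 8.014

8.014


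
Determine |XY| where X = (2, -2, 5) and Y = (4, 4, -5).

d = √[(x₂-x₁)² + (y₂-y₁)² + (z₂-z₁)²]
  = √[2² + 6² + (-10)²]
  = √[4 + 36 + 100]
  = √140
  ≈ 11.83

11.83


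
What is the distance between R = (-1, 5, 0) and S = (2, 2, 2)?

d = √[(x₂-x₁)² + (y₂-y₁)² + (z₂-z₁)²]
  = √[3² + (-3)² + 2²]
  = √[9 + 9 + 4]
  = √22
  ≈ 4.69

4.69


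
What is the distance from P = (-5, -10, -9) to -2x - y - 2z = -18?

distance = |a·x₀ + b·y₀ + c·z₀ - d| / √(a² + b² + c²)
  = |(-2)·(-5) + (-1)·(-10) + (-2)·(-9) - (-18)| / √((-2)² + (-1)² + (-2)²)
  = |10 + 10 + 18 + 18| / √(4 + 1 + 4)
  = |56| / √9
  = 56 / 3
  ≈ 18.67

18.67


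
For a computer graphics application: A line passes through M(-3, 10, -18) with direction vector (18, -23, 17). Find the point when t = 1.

P(t) = M + t·d
  = (-3 + 18·1, 10 + (-23)·1, -18 + 17·1)
  = (-3 + 18, 10 - 23, -18 + 17)
  = (15, -13, -1)

(15, -13, -1)


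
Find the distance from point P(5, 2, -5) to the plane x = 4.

distance = |a·x₀ + b·y₀ + c·z₀ - d| / √(a² + b² + c²)
  = |1·5 + 0·2 + 0·(-5) - 4| / √(1² + 0² + 0²)
  = |5 + 0 + 0 - 4| / √(1 + 0 + 0)
  = |1| / √1
  = 1 / 1
  ≈ 1

1


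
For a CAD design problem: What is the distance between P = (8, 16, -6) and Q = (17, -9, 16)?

d = √[(x₂-x₁)² + (y₂-y₁)² + (z₂-z₁)²]
  = √[9² + (-25)² + 22²]
  = √[81 + 625 + 484]
  = √1190
  ≈ 34.5

34.5


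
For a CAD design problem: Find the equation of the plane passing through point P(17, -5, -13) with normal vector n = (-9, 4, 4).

The plane through P with normal n = (a, b, c) satisfies n·(r - P) = 0,
i.e. ax + by + cz = a·x₀ + b·y₀ + c·z₀.
d = (-9)·17 + 4·(-5) + 4·(-13)
  = -153 - 20 - 52
  = -225
Equation: -9x + 4y + 4z = -225

-9x + 4y + 4z = -225


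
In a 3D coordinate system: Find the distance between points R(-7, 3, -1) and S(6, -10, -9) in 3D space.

d = √[(x₂-x₁)² + (y₂-y₁)² + (z₂-z₁)²]
  = √[13² + (-13)² + (-8)²]
  = √[169 + 169 + 64]
  = √402
  ≈ 20.05

20.05


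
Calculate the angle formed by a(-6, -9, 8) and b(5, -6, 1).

a·b = (-6)·5 + (-9)·(-6) + 8·1 = -30 + 54 + 8 = 32
|a| = √((-6)² + (-9)² + 8²) = √181 ≈ 13.45
|b| = √(5² + (-6)² + 1²) = √62 ≈ 7.874
cos θ = (a·b)/(|a||b|) = 32/(13.45·7.874) ≈ 0.3021
θ = arccos(0.3021) ≈ 72.42°

72.42°
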